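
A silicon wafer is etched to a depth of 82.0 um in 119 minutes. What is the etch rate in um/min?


Step 1: Etch rate = depth / time
Step 2: rate = 82.0 / 119
rate = 0.689 um/min


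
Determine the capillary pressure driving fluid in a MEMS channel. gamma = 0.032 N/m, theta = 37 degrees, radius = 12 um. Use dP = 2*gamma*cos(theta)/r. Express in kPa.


Step 1: cos(37 deg) = 0.7986
Step 2: Convert r to m: r = 12e-6 m
Step 3: dP = 2 * 0.032 * 0.7986 / 12e-6 = 4259.2 Pa
Step 4: Convert Pa to kPa (divide by 1000).
dP = 4.26 kPa


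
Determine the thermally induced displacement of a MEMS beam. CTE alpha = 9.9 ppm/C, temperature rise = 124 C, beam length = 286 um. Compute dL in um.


Step 1: Convert CTE: alpha = 9.9 ppm/C = 9.9e-6 /C
Step 2: dL = 9.9e-6 * 124 * 286
dL = 0.3511 um


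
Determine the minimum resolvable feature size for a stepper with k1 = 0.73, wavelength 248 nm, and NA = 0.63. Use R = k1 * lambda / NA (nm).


Step 1: Identify values: k1 = 0.73, lambda = 248 nm, NA = 0.63
Step 2: R = k1 * lambda / NA
R = 0.73 * 248 / 0.63
R = 287.4 nm


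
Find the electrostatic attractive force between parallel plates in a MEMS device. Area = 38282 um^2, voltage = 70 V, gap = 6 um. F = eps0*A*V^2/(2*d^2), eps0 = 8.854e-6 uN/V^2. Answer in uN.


Step 1: Identify parameters.
eps0 = 8.854e-6 uN/V^2, A = 38282 um^2, V = 70 V, d = 6 um
Step 2: Compute V^2 = 70^2 = 4900
Step 3: Compute d^2 = 6^2 = 36
Step 4: F = 0.5 * 8.854e-6 * 38282 * 4900 / 36
F = 23.067 uN


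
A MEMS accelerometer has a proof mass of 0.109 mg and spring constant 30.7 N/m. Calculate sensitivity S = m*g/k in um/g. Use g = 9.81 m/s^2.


Step 1: Convert mass: m = 0.109 mg = 1.09e-07 kg
Step 2: S = m * g / k = 1.09e-07 * 9.81 / 30.7
Step 3: S = 3.48e-08 m/g
Step 4: Convert to um/g: S = 0.035 um/g


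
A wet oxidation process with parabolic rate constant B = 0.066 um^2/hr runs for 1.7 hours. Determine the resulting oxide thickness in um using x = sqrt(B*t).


Step 1: Compute B*t = 0.066 * 1.7 = 0.1122
Step 2: x = sqrt(0.1122)
x = 0.335 um


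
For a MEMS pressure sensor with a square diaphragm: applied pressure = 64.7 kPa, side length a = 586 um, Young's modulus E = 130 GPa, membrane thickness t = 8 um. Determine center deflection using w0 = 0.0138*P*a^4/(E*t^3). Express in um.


Step 1: Convert pressure to compatible units (E is in GPa, so P in GPa).
P = 64.7 kPa = 64.7e-6 GPa
Step 2: Compute numerator: 0.0138 * P * a^4.
a^4 = 586^4 = 117920812816
numerator = 0.0138 * 64.7e-6 * 117920812816 = 1.052868e+05
Step 3: Compute denominator: E * t^3 = 130 * 8^3 = 66560
Step 4: w0 = numerator / denominator = 1.052868e+05 / 66560 = 1.5818 um


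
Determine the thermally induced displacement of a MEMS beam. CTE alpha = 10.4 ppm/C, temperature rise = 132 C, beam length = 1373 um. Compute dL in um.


Step 1: Convert CTE: alpha = 10.4 ppm/C = 10.4e-6 /C
Step 2: dL = 10.4e-6 * 132 * 1373
dL = 1.8849 um


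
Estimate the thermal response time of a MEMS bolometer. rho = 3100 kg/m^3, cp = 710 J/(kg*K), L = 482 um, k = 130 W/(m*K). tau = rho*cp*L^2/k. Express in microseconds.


Step 1: Convert L to m: L = 482e-6 m
Step 2: L^2 = (482e-6)^2 = 2.32324e-07 m^2
Step 3: tau = 3100 * 710 * 2.32324e-07 / 130 = 3.93342403e-03 s
Step 4: Convert to microseconds (multiply by 1e6).
tau = 3933.424 us


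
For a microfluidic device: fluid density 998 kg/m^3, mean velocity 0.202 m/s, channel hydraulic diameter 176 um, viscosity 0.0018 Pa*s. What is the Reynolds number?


Step 1: Convert Dh to meters: Dh = 176e-6 m
Step 2: Re = rho * v * Dh / mu
Re = 998 * 0.202 * 176e-6 / 0.0018
Re = 19.712


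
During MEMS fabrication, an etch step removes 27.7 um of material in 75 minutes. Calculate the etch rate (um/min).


Step 1: Etch rate = depth / time
Step 2: rate = 27.7 / 75
rate = 0.369 um/min


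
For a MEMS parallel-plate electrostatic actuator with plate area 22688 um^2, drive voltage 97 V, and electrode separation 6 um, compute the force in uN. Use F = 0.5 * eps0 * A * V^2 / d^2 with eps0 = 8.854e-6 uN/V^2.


Step 1: Identify parameters.
eps0 = 8.854e-6 uN/V^2, A = 22688 um^2, V = 97 V, d = 6 um
Step 2: Compute V^2 = 97^2 = 9409
Step 3: Compute d^2 = 6^2 = 36
Step 4: F = 0.5 * 8.854e-6 * 22688 * 9409 / 36
F = 26.251 uN


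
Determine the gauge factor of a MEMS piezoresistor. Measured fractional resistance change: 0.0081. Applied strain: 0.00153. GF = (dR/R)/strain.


Step 1: Identify values.
dR/R = 0.0081, strain = 0.00153
Step 2: GF = (dR/R) / strain = 0.0081 / 0.00153
GF = 5.3


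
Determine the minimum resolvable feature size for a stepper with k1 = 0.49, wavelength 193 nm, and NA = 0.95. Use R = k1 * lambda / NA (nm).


Step 1: Identify values: k1 = 0.49, lambda = 193 nm, NA = 0.95
Step 2: R = k1 * lambda / NA
R = 0.49 * 193 / 0.95
R = 99.5 nm


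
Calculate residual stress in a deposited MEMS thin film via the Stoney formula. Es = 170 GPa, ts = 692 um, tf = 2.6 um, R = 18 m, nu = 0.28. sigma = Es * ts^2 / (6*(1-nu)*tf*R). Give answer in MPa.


Step 1: Compute numerator: Es * ts^2 = 170 * 692^2 = 81406880 (GPa*um^2)
Step 2: Compute denominator (R in um): 6*(1-nu)*tf*R = 6*0.72*2.6*18e6 = 202176000.0 (um^2)
Step 3: sigma (GPa) = 81406880 / 202176000.0 = 4.02654e-01 GPa
Step 4: Convert to MPa (x1000): sigma = 402.7 MPa


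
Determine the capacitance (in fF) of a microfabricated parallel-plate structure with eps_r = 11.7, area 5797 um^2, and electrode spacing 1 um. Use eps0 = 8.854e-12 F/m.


Step 1: Convert area to m^2: A = 5797e-12 m^2
Step 2: Convert gap to m: d = 1e-6 m
Step 3: C = eps0 * eps_r * A / d
C = 8.854e-12 * 11.7 * 5797e-12 / 1e-6
Step 4: Convert to fF (multiply by 1e15).
C = 600.52 fF


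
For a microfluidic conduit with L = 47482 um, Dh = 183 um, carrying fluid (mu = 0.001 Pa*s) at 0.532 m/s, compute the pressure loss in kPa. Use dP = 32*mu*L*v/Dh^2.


Step 1: Convert to SI: L = 47482e-6 m, Dh = 183e-6 m
Step 2: dP = 32 * 0.001 * 47482e-6 * 0.532 / (183e-6)^2
Step 3: dP = 24137.29 Pa
Step 4: Convert to kPa: dP = 24.14 kPa


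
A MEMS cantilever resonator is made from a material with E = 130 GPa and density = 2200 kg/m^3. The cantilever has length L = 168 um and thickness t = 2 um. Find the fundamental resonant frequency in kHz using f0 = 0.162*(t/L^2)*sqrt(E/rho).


Step 1: Convert units to SI.
t_SI = 2e-6 m, L_SI = 168e-6 m
Step 2: Calculate sqrt(E/rho).
sqrt(130e9 / 2200) = 7687.06 m/s
Step 3: Compute f0.
f0 = 0.162 * 2e-6 / (168e-6)^2 * 7687.06 = 88244.3 Hz = 88.24 kHz


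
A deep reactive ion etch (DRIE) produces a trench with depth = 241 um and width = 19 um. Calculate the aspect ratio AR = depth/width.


Step 1: AR = depth / width
Step 2: AR = 241 / 19
AR = 12.7


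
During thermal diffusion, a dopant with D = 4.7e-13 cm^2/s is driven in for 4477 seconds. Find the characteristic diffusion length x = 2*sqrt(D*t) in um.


Step 1: Compute D*t = 4.7e-13 * 4477 = 2.10419e-09 cm^2
Step 2: sqrt(D*t) = 4.5871e-05 cm
Step 3: x = 2 * 4.5871e-05 cm = 9.1742e-05 cm
Step 4: Convert to um (1 cm = 1e4 um): x = 0.917 um


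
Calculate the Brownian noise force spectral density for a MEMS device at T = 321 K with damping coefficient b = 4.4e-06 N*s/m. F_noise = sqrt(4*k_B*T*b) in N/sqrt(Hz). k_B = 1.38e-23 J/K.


Step 1: Compute 4 * k_B * T * b
= 4 * 1.38e-23 * 321 * 4.4e-06
= 7.7964e-26 N^2/Hz
Step 2: F_noise = sqrt(7.7964e-26)
F_noise = 2.79e-13 N/sqrt(Hz)


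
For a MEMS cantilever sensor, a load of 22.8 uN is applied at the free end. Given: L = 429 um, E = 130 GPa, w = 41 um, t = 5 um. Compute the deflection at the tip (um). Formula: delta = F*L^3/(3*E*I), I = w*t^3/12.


Step 1: Calculate the second moment of area.
I = w * t^3 / 12 = 41 * 5^3 / 12 = 427.0833 um^4
Step 2: Convert E to consistent units (1 GPa = 1000 uN/um^2).
E = 130 GPa = 130000 uN/um^2
Step 3: Calculate tip deflection.
delta = F * L^3 / (3 * E * I)
delta = 22.8 * 429^3 / (3 * 130000 * 427.0833)
delta = 10.8076 um


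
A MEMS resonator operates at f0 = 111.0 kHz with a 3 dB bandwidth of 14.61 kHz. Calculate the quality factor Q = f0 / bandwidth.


Step 1: Q = f0 / bandwidth
Step 2: Q = 111.0 / 14.61
Q = 7.6


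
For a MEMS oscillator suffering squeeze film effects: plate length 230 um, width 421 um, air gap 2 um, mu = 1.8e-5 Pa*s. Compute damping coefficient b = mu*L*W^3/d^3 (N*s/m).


Step 1: Convert to SI.
L = 230e-6 m, W = 421e-6 m, d = 2e-6 m
Step 2: W^3 = (421e-6)^3 = 7.46e-11 m^3
Step 3: d^3 = (2e-6)^3 = 8.00e-18 m^3
Step 4: b = 1.8e-5 * 230e-6 * 7.46e-11 / 8.00e-18
b = 3.86e-02 N*s/m


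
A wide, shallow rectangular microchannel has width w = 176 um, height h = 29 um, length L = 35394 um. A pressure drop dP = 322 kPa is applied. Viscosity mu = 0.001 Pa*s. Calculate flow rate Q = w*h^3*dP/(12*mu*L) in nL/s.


Step 1: Convert all dimensions to SI (meters).
w = 176e-6 m, h = 29e-6 m, L = 35394e-6 m, dP = 322e3 Pa
Step 2: Q = w * h^3 * dP / (12 * mu * L)
Q = 176e-6 * (29e-6)^3 * 322e3 / (12 * 0.001 * 35394e-6) = 3.25425545e-09 m^3/s
Step 3: Convert Q from m^3/s to nL/s (1 m^3 = 1e12 nL, so multiply by 1e12).
Q = 3254.255 nL/s


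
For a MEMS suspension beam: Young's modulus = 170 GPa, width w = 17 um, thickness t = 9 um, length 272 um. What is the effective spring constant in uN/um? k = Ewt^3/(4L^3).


Step 1: Convert E to consistent units (1 GPa = 1000 uN/um^2).
E = 170 GPa = 170000 uN/um^2
Step 2: Compute t^3 = 9^3 = 729
Step 3: Compute L^3 = 272^3 = 20123648
Step 4: k = 170000 * 17 * 729 / (4 * 20123648)
k = 26.1733 uN/um


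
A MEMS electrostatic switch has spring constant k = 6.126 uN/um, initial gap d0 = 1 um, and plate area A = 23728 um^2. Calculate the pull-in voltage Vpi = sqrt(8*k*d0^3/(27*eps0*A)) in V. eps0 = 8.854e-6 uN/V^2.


Step 1: Compute numerator: 8 * k * d0^3 = 8 * 6.126 * 1^3 = 49.008
Step 2: Compute denominator: 27 * eps0 * A = 27 * 8.854e-6 * 23728 = 5.672368
Step 3: Vpi = sqrt(49.008 / 5.672368)
Vpi = 2.94 V


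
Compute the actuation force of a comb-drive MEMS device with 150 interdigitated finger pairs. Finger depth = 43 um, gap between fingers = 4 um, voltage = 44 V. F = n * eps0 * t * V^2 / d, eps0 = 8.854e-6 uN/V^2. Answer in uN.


Step 1: Parameters: n=150, eps0=8.854e-6 uN/V^2, t=43 um, V=44 V, d=4 um
Step 2: V^2 = 1936
Step 3: F = 150 * 8.854e-6 * 43 * 1936 / 4
F = 27.64 uN


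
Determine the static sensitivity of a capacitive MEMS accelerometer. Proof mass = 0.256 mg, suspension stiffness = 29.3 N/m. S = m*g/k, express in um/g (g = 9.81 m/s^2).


Step 1: Convert mass: m = 0.256 mg = 2.56e-07 kg
Step 2: S = m * g / k = 2.56e-07 * 9.81 / 29.3
Step 3: S = 8.57e-08 m/g
Step 4: Convert to um/g: S = 0.086 um/g


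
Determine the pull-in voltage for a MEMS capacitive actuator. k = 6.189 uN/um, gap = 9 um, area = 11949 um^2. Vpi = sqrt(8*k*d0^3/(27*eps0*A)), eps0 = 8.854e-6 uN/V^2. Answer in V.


Step 1: Compute numerator: 8 * k * d0^3 = 8 * 6.189 * 9^3 = 36094.248
Step 2: Compute denominator: 27 * eps0 * A = 27 * 8.854e-6 * 11949 = 2.856504
Step 3: Vpi = sqrt(36094.248 / 2.856504)
Vpi = 112.41 V


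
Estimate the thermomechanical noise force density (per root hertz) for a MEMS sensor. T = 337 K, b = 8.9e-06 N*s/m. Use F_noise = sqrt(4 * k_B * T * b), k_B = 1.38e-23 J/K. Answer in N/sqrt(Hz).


Step 1: Compute 4 * k_B * T * b
= 4 * 1.38e-23 * 337 * 8.9e-06
= 1.6556e-25 N^2/Hz
Step 2: F_noise = sqrt(1.6556e-25)
F_noise = 4.07e-13 N/sqrt(Hz)


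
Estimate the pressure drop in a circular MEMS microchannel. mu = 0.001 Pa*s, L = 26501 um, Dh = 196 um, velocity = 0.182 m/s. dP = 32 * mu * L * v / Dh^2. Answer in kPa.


Step 1: Convert to SI: L = 26501e-6 m, Dh = 196e-6 m
Step 2: dP = 32 * 0.001 * 26501e-6 * 0.182 / (196e-6)^2
Step 3: dP = 4017.64 Pa
Step 4: Convert to kPa: dP = 4.02 kPa


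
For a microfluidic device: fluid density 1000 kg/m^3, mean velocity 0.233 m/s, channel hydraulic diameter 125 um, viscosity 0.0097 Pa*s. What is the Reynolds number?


Step 1: Convert Dh to meters: Dh = 125e-6 m
Step 2: Re = rho * v * Dh / mu
Re = 1000 * 0.233 * 125e-6 / 0.0097
Re = 3.003


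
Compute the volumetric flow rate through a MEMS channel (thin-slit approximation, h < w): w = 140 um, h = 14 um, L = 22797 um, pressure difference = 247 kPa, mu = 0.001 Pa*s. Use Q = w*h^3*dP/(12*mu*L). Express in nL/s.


Step 1: Convert all dimensions to SI (meters).
w = 140e-6 m, h = 14e-6 m, L = 22797e-6 m, dP = 247e3 Pa
Step 2: Q = w * h^3 * dP / (12 * mu * L)
Q = 140e-6 * (14e-6)^3 * 247e3 / (12 * 0.001 * 22797e-6) = 3.4685675e-10 m^3/s
Step 3: Convert Q from m^3/s to nL/s (1 m^3 = 1e12 nL, so multiply by 1e12).
Q = 346.857 nL/s


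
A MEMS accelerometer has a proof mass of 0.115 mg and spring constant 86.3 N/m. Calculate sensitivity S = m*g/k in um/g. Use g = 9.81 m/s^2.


Step 1: Convert mass: m = 0.115 mg = 1.15e-07 kg
Step 2: S = m * g / k = 1.15e-07 * 9.81 / 86.3
Step 3: S = 1.31e-08 m/g
Step 4: Convert to um/g: S = 0.013 um/g


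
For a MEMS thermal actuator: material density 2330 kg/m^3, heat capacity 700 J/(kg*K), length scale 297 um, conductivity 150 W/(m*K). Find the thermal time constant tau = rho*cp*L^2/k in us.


Step 1: Convert L to m: L = 297e-6 m
Step 2: L^2 = (297e-6)^2 = 8.8209e-08 m^2
Step 3: tau = 2330 * 700 * 8.8209e-08 / 150 = 9.5912586e-04 s
Step 4: Convert to microseconds (multiply by 1e6).
tau = 959.126 us


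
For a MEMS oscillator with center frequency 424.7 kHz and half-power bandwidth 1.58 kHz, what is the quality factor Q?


Step 1: Q = f0 / bandwidth
Step 2: Q = 424.7 / 1.58
Q = 268.8


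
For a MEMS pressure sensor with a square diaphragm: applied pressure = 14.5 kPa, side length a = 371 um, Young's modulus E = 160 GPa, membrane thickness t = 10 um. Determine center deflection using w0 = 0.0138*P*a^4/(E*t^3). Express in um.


Step 1: Convert pressure to compatible units (E is in GPa, so P in GPa).
P = 14.5 kPa = 14.5e-6 GPa
Step 2: Compute numerator: 0.0138 * P * a^4.
a^4 = 371^4 = 18945044881
numerator = 0.0138 * 14.5e-6 * 18945044881 = 3.7909e+03
Step 3: Compute denominator: E * t^3 = 160 * 10^3 = 160000
Step 4: w0 = numerator / denominator = 3.7909e+03 / 160000 = 0.0237 um


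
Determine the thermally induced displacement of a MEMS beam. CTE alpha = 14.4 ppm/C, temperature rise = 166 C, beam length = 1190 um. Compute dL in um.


Step 1: Convert CTE: alpha = 14.4 ppm/C = 14.4e-6 /C
Step 2: dL = 14.4e-6 * 166 * 1190
dL = 2.8446 um


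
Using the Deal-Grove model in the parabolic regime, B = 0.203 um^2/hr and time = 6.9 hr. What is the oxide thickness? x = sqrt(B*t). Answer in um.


Step 1: Compute B*t = 0.203 * 6.9 = 1.4007
Step 2: x = sqrt(1.4007)
x = 1.184 um


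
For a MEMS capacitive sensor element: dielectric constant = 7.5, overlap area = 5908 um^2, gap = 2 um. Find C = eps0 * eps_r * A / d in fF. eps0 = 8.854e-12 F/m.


Step 1: Convert area to m^2: A = 5908e-12 m^2
Step 2: Convert gap to m: d = 2e-6 m
Step 3: C = eps0 * eps_r * A / d
C = 8.854e-12 * 7.5 * 5908e-12 / 2e-6
Step 4: Convert to fF (multiply by 1e15).
C = 196.16 fF


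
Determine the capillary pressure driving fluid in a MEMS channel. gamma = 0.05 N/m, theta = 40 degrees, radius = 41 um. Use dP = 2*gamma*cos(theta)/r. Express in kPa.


Step 1: cos(40 deg) = 0.766
Step 2: Convert r to m: r = 41e-6 m
Step 3: dP = 2 * 0.05 * 0.766 / 41e-6 = 1868.3 Pa
Step 4: Convert Pa to kPa (divide by 1000).
dP = 1.87 kPa


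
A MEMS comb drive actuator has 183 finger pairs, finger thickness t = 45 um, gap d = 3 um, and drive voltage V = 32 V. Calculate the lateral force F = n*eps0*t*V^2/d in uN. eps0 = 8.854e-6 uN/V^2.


Step 1: Parameters: n=183, eps0=8.854e-6 uN/V^2, t=45 um, V=32 V, d=3 um
Step 2: V^2 = 1024
Step 3: F = 183 * 8.854e-6 * 45 * 1024 / 3
F = 24.888 uN


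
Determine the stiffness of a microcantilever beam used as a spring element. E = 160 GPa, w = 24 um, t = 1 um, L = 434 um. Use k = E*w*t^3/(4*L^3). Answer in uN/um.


Step 1: Convert E to consistent units (1 GPa = 1000 uN/um^2).
E = 160 GPa = 160000 uN/um^2
Step 2: Compute t^3 = 1^3 = 1
Step 3: Compute L^3 = 434^3 = 81746504
Step 4: k = 160000 * 24 * 1 / (4 * 81746504)
k = 0.0117 uN/um


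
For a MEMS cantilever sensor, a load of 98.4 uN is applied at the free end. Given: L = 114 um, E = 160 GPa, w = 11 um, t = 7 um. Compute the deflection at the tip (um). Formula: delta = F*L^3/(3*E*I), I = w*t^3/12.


Step 1: Calculate the second moment of area.
I = w * t^3 / 12 = 11 * 7^3 / 12 = 314.4167 um^4
Step 2: Convert E to consistent units (1 GPa = 1000 uN/um^2).
E = 160 GPa = 160000 uN/um^2
Step 3: Calculate tip deflection.
delta = F * L^3 / (3 * E * I)
delta = 98.4 * 114^3 / (3 * 160000 * 314.4167)
delta = 0.966 um


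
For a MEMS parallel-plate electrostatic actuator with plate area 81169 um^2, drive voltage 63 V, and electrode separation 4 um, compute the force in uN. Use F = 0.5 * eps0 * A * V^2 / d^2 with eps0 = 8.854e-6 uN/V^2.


Step 1: Identify parameters.
eps0 = 8.854e-6 uN/V^2, A = 81169 um^2, V = 63 V, d = 4 um
Step 2: Compute V^2 = 63^2 = 3969
Step 3: Compute d^2 = 4^2 = 16
Step 4: F = 0.5 * 8.854e-6 * 81169 * 3969 / 16
F = 89.138 uN


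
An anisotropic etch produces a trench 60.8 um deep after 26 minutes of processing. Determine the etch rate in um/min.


Step 1: Etch rate = depth / time
Step 2: rate = 60.8 / 26
rate = 2.338 um/min


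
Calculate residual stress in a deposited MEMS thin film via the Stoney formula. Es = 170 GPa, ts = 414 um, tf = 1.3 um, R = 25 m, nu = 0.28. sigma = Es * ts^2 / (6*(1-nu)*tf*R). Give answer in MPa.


Step 1: Compute numerator: Es * ts^2 = 170 * 414^2 = 29137320 (GPa*um^2)
Step 2: Compute denominator (R in um): 6*(1-nu)*tf*R = 6*0.72*1.3*25e6 = 140400000.0 (um^2)
Step 3: sigma (GPa) = 29137320 / 140400000.0 = 2.07531e-01 GPa
Step 4: Convert to MPa (x1000): sigma = 207.5 MPa


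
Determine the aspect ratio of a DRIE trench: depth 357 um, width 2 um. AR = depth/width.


Step 1: AR = depth / width
Step 2: AR = 357 / 2
AR = 178.5


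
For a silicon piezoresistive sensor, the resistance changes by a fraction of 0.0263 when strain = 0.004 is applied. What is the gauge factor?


Step 1: Identify values.
dR/R = 0.0263, strain = 0.004
Step 2: GF = (dR/R) / strain = 0.0263 / 0.004
GF = 6.6


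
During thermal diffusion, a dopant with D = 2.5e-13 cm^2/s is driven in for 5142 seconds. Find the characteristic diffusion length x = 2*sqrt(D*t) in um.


Step 1: Compute D*t = 2.5e-13 * 5142 = 1.2855e-09 cm^2
Step 2: sqrt(D*t) = 3.5854e-05 cm
Step 3: x = 2 * 3.5854e-05 cm = 7.1708e-05 cm
Step 4: Convert to um (1 cm = 1e4 um): x = 0.717 um


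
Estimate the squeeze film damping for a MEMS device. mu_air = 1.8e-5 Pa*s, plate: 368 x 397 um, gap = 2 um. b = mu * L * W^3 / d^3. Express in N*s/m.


Step 1: Convert to SI.
L = 368e-6 m, W = 397e-6 m, d = 2e-6 m
Step 2: W^3 = (397e-6)^3 = 6.26e-11 m^3
Step 3: d^3 = (2e-6)^3 = 8.00e-18 m^3
Step 4: b = 1.8e-5 * 368e-6 * 6.26e-11 / 8.00e-18
b = 5.18e-02 N*s/m


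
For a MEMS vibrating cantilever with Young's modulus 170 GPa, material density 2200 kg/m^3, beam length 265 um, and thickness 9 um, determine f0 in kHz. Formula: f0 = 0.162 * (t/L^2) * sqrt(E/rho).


Step 1: Convert units to SI.
t_SI = 9e-6 m, L_SI = 265e-6 m
Step 2: Calculate sqrt(E/rho).
sqrt(170e9 / 2200) = 8790.49 m/s
Step 3: Compute f0.
f0 = 0.162 * 9e-6 / (265e-6)^2 * 8790.49 = 182506.7 Hz = 182.51 kHz


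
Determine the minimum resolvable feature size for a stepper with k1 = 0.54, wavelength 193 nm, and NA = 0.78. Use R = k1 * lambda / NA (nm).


Step 1: Identify values: k1 = 0.54, lambda = 193 nm, NA = 0.78
Step 2: R = k1 * lambda / NA
R = 0.54 * 193 / 0.78
R = 133.6 nm


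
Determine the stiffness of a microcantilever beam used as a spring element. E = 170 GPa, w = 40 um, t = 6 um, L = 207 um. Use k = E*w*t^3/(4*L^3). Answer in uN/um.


Step 1: Convert E to consistent units (1 GPa = 1000 uN/um^2).
E = 170 GPa = 170000 uN/um^2
Step 2: Compute t^3 = 6^3 = 216
Step 3: Compute L^3 = 207^3 = 8869743
Step 4: k = 170000 * 40 * 216 / (4 * 8869743)
k = 41.3992 uN/um


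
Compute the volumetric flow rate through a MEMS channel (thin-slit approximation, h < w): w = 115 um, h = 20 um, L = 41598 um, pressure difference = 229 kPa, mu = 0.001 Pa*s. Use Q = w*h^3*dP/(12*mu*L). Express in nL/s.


Step 1: Convert all dimensions to SI (meters).
w = 115e-6 m, h = 20e-6 m, L = 41598e-6 m, dP = 229e3 Pa
Step 2: Q = w * h^3 * dP / (12 * mu * L)
Q = 115e-6 * (20e-6)^3 * 229e3 / (12 * 0.001 * 41598e-6) = 4.2205555e-10 m^3/s
Step 3: Convert Q from m^3/s to nL/s (1 m^3 = 1e12 nL, so multiply by 1e12).
Q = 422.056 nL/s


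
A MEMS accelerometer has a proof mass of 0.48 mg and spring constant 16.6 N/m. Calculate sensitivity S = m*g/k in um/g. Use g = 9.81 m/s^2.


Step 1: Convert mass: m = 0.48 mg = 4.80e-07 kg
Step 2: S = m * g / k = 4.80e-07 * 9.81 / 16.6
Step 3: S = 2.84e-07 m/g
Step 4: Convert to um/g: S = 0.284 um/g


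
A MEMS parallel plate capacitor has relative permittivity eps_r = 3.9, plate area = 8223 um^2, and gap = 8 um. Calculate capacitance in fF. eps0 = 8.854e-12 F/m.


Step 1: Convert area to m^2: A = 8223e-12 m^2
Step 2: Convert gap to m: d = 8e-6 m
Step 3: C = eps0 * eps_r * A / d
C = 8.854e-12 * 3.9 * 8223e-12 / 8e-6
Step 4: Convert to fF (multiply by 1e15).
C = 35.49 fF


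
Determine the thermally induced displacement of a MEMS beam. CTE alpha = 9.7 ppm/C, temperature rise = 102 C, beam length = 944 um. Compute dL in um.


Step 1: Convert CTE: alpha = 9.7 ppm/C = 9.7e-6 /C
Step 2: dL = 9.7e-6 * 102 * 944
dL = 0.934 um


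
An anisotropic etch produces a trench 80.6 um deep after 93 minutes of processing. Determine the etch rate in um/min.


Step 1: Etch rate = depth / time
Step 2: rate = 80.6 / 93
rate = 0.867 um/min


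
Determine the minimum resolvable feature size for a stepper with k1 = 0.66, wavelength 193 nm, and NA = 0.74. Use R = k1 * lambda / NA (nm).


Step 1: Identify values: k1 = 0.66, lambda = 193 nm, NA = 0.74
Step 2: R = k1 * lambda / NA
R = 0.66 * 193 / 0.74
R = 172.1 nm


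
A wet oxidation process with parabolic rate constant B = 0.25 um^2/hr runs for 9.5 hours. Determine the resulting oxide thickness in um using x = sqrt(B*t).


Step 1: Compute B*t = 0.25 * 9.5 = 2.375
Step 2: x = sqrt(2.375)
x = 1.541 um


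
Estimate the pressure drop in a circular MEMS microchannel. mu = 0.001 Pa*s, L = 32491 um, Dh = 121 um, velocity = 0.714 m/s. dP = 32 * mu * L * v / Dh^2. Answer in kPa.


Step 1: Convert to SI: L = 32491e-6 m, Dh = 121e-6 m
Step 2: dP = 32 * 0.001 * 32491e-6 * 0.714 / (121e-6)^2
Step 3: dP = 50703.80 Pa
Step 4: Convert to kPa: dP = 50.7 kPa


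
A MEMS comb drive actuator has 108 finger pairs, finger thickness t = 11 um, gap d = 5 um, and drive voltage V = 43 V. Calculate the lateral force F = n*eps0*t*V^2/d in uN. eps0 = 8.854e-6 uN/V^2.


Step 1: Parameters: n=108, eps0=8.854e-6 uN/V^2, t=11 um, V=43 V, d=5 um
Step 2: V^2 = 1849
Step 3: F = 108 * 8.854e-6 * 11 * 1849 / 5
F = 3.89 uN


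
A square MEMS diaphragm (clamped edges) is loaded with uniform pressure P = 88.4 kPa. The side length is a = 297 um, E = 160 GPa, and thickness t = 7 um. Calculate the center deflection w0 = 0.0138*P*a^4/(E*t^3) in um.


Step 1: Convert pressure to compatible units (E is in GPa, so P in GPa).
P = 88.4 kPa = 88.4e-6 GPa
Step 2: Compute numerator: 0.0138 * P * a^4.
a^4 = 297^4 = 7780827681
numerator = 0.0138 * 88.4e-6 * 7780827681 = 9.492e+03
Step 3: Compute denominator: E * t^3 = 160 * 7^3 = 54880
Step 4: w0 = numerator / denominator = 9.492e+03 / 54880 = 0.173 um


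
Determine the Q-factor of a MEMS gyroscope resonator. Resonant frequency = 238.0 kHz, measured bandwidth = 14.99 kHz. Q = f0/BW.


Step 1: Q = f0 / bandwidth
Step 2: Q = 238.0 / 14.99
Q = 15.9


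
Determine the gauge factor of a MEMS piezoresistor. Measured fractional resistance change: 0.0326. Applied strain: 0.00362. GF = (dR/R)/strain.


Step 1: Identify values.
dR/R = 0.0326, strain = 0.00362
Step 2: GF = (dR/R) / strain = 0.0326 / 0.00362
GF = 9.0


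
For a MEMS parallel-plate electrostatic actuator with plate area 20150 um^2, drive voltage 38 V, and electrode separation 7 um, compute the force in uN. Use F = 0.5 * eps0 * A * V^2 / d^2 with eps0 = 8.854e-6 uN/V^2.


Step 1: Identify parameters.
eps0 = 8.854e-6 uN/V^2, A = 20150 um^2, V = 38 V, d = 7 um
Step 2: Compute V^2 = 38^2 = 1444
Step 3: Compute d^2 = 7^2 = 49
Step 4: F = 0.5 * 8.854e-6 * 20150 * 1444 / 49
F = 2.629 uN


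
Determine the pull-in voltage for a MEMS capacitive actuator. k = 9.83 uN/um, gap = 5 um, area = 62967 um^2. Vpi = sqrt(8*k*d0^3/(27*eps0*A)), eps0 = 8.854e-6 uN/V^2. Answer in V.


Step 1: Compute numerator: 8 * k * d0^3 = 8 * 9.83 * 5^3 = 9830.0
Step 2: Compute denominator: 27 * eps0 * A = 27 * 8.854e-6 * 62967 = 15.052765
Step 3: Vpi = sqrt(9830.0 / 15.052765)
Vpi = 25.55 V


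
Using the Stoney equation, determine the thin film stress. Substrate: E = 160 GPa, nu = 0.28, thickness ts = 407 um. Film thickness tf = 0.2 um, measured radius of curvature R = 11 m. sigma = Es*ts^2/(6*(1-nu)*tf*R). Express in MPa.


Step 1: Compute numerator: Es * ts^2 = 160 * 407^2 = 26503840 (GPa*um^2)
Step 2: Compute denominator (R in um): 6*(1-nu)*tf*R = 6*0.72*0.2*11e6 = 9504000.0 (um^2)
Step 3: sigma (GPa) = 26503840 / 9504000.0 = 2.788704e+00 GPa
Step 4: Convert to MPa (x1000): sigma = 2788.7 MPa


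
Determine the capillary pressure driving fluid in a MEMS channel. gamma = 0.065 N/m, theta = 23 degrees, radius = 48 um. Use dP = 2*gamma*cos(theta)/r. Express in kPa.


Step 1: cos(23 deg) = 0.9205
Step 2: Convert r to m: r = 48e-6 m
Step 3: dP = 2 * 0.065 * 0.9205 / 48e-6 = 2493.0 Pa
Step 4: Convert Pa to kPa (divide by 1000).
dP = 2.49 kPa


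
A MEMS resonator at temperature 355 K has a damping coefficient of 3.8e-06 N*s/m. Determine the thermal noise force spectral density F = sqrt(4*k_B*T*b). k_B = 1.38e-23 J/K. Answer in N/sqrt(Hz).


Step 1: Compute 4 * k_B * T * b
= 4 * 1.38e-23 * 355 * 3.8e-06
= 7.4465e-26 N^2/Hz
Step 2: F_noise = sqrt(7.4465e-26)
F_noise = 2.73e-13 N/sqrt(Hz)


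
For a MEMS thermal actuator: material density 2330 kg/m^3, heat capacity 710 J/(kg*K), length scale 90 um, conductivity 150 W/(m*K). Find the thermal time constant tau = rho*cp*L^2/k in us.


Step 1: Convert L to m: L = 90e-6 m
Step 2: L^2 = (90e-6)^2 = 8.1e-09 m^2
Step 3: tau = 2330 * 710 * 8.1e-09 / 150 = 8.93322e-05 s
Step 4: Convert to microseconds (multiply by 1e6).
tau = 89.332 us


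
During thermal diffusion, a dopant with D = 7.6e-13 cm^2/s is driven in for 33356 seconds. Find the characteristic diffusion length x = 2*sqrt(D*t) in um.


Step 1: Compute D*t = 7.6e-13 * 33356 = 2.535056e-08 cm^2
Step 2: sqrt(D*t) = 1.59219e-04 cm
Step 3: x = 2 * 1.59219e-04 cm = 3.18438e-04 cm
Step 4: Convert to um (1 cm = 1e4 um): x = 3.184 um


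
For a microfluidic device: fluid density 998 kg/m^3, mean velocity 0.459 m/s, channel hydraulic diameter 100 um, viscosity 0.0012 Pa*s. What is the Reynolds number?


Step 1: Convert Dh to meters: Dh = 100e-6 m
Step 2: Re = rho * v * Dh / mu
Re = 998 * 0.459 * 100e-6 / 0.0012
Re = 38.174


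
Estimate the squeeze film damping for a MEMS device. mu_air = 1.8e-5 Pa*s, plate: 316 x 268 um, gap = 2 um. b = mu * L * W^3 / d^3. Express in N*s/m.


Step 1: Convert to SI.
L = 316e-6 m, W = 268e-6 m, d = 2e-6 m
Step 2: W^3 = (268e-6)^3 = 1.92e-11 m^3
Step 3: d^3 = (2e-6)^3 = 8.00e-18 m^3
Step 4: b = 1.8e-5 * 316e-6 * 1.92e-11 / 8.00e-18
b = 1.37e-02 N*s/m


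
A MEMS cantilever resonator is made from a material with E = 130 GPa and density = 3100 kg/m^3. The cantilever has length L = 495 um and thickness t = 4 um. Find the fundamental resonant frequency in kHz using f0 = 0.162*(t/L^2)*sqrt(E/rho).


Step 1: Convert units to SI.
t_SI = 4e-6 m, L_SI = 495e-6 m
Step 2: Calculate sqrt(E/rho).
sqrt(130e9 / 3100) = 6475.76 m/s
Step 3: Compute f0.
f0 = 0.162 * 4e-6 / (495e-6)^2 * 6475.76 = 17126.0 Hz = 17.13 kHz


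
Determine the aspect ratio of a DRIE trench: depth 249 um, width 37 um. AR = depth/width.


Step 1: AR = depth / width
Step 2: AR = 249 / 37
AR = 6.7


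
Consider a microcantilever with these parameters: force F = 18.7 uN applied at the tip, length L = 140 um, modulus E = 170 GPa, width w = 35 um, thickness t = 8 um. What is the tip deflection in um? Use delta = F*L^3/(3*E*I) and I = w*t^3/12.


Step 1: Calculate the second moment of area.
I = w * t^3 / 12 = 35 * 8^3 / 12 = 1493.3333 um^4
Step 2: Convert E to consistent units (1 GPa = 1000 uN/um^2).
E = 170 GPa = 170000 uN/um^2
Step 3: Calculate tip deflection.
delta = F * L^3 / (3 * E * I)
delta = 18.7 * 140^3 / (3 * 170000 * 1493.3333)
delta = 0.0674 um


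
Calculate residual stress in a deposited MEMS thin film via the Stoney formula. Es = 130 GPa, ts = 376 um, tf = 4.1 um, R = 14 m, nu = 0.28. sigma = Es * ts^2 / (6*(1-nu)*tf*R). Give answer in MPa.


Step 1: Compute numerator: Es * ts^2 = 130 * 376^2 = 18378880 (GPa*um^2)
Step 2: Compute denominator (R in um): 6*(1-nu)*tf*R = 6*0.72*4.1*14e6 = 247968000.0 (um^2)
Step 3: sigma (GPa) = 18378880 / 247968000.0 = 7.4118e-02 GPa
Step 4: Convert to MPa (x1000): sigma = 74.1 MPa


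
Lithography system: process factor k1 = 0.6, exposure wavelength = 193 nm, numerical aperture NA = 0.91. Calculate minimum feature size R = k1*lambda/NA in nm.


Step 1: Identify values: k1 = 0.6, lambda = 193 nm, NA = 0.91
Step 2: R = k1 * lambda / NA
R = 0.6 * 193 / 0.91
R = 127.3 nm


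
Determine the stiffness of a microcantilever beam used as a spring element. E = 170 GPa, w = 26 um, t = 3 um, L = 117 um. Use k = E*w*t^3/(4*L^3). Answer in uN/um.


Step 1: Convert E to consistent units (1 GPa = 1000 uN/um^2).
E = 170 GPa = 170000 uN/um^2
Step 2: Compute t^3 = 3^3 = 27
Step 3: Compute L^3 = 117^3 = 1601613
Step 4: k = 170000 * 26 * 27 / (4 * 1601613)
k = 18.6281 uN/um


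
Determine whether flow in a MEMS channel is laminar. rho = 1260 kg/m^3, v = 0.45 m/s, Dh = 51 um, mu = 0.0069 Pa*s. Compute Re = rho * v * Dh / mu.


Step 1: Convert Dh to meters: Dh = 51e-6 m
Step 2: Re = rho * v * Dh / mu
Re = 1260 * 0.45 * 51e-6 / 0.0069
Re = 4.191
Since Re = 4.191 is below ~2300, the flow is laminar.


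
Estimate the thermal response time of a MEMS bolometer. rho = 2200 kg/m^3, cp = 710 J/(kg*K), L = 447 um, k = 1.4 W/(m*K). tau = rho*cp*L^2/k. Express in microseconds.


Step 1: Convert L to m: L = 447e-6 m
Step 2: L^2 = (447e-6)^2 = 1.99809e-07 m^2
Step 3: tau = 2200 * 710 * 1.99809e-07 / 1.4 = 2.2292975571e-01 s
Step 4: Convert to microseconds (multiply by 1e6).
tau = 222929.756 us


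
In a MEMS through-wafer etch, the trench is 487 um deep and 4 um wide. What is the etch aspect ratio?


Step 1: AR = depth / width
Step 2: AR = 487 / 4
AR = 121.8


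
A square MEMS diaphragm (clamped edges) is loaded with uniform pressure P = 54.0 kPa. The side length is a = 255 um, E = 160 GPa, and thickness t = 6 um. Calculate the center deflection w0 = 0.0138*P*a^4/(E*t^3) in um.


Step 1: Convert pressure to compatible units (E is in GPa, so P in GPa).
P = 54.0 kPa = 54.0e-6 GPa
Step 2: Compute numerator: 0.0138 * P * a^4.
a^4 = 255^4 = 4228250625
numerator = 0.0138 * 54.0e-6 * 4228250625 = 3.1509e+03
Step 3: Compute denominator: E * t^3 = 160 * 6^3 = 34560
Step 4: w0 = numerator / denominator = 3.1509e+03 / 34560 = 0.0912 um


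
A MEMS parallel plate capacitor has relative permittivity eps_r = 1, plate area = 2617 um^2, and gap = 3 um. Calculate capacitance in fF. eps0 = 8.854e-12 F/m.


Step 1: Convert area to m^2: A = 2617e-12 m^2
Step 2: Convert gap to m: d = 3e-6 m
Step 3: C = eps0 * eps_r * A / d
C = 8.854e-12 * 1 * 2617e-12 / 3e-6
Step 4: Convert to fF (multiply by 1e15).
C = 7.72 fF


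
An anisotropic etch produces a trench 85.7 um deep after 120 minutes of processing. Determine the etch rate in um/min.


Step 1: Etch rate = depth / time
Step 2: rate = 85.7 / 120
rate = 0.714 um/min


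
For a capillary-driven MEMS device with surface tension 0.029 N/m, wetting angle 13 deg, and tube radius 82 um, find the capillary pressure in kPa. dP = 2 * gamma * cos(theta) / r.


Step 1: cos(13 deg) = 0.9744
Step 2: Convert r to m: r = 82e-6 m
Step 3: dP = 2 * 0.029 * 0.9744 / 82e-6 = 689.2 Pa
Step 4: Convert Pa to kPa (divide by 1000).
dP = 0.69 kPa


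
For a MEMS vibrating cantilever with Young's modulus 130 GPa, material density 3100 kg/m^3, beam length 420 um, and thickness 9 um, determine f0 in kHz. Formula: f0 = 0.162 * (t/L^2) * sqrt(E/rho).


Step 1: Convert units to SI.
t_SI = 9e-6 m, L_SI = 420e-6 m
Step 2: Calculate sqrt(E/rho).
sqrt(130e9 / 3100) = 6475.76 m/s
Step 3: Compute f0.
f0 = 0.162 * 9e-6 / (420e-6)^2 * 6475.76 = 53524.1 Hz = 53.52 kHz


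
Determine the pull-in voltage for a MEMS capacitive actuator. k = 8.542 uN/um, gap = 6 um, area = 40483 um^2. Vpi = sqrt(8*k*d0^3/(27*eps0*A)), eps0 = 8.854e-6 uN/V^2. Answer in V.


Step 1: Compute numerator: 8 * k * d0^3 = 8 * 8.542 * 6^3 = 14760.576
Step 2: Compute denominator: 27 * eps0 * A = 27 * 8.854e-6 * 40483 = 9.677785
Step 3: Vpi = sqrt(14760.576 / 9.677785)
Vpi = 39.05 V


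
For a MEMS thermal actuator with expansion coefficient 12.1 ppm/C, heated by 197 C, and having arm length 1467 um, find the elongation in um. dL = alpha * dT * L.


Step 1: Convert CTE: alpha = 12.1 ppm/C = 12.1e-6 /C
Step 2: dL = 12.1e-6 * 197 * 1467
dL = 3.4969 um


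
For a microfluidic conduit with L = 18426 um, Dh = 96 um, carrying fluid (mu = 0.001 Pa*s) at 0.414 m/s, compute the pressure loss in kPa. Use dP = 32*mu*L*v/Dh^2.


Step 1: Convert to SI: L = 18426e-6 m, Dh = 96e-6 m
Step 2: dP = 32 * 0.001 * 18426e-6 * 0.414 / (96e-6)^2
Step 3: dP = 26487.37 Pa
Step 4: Convert to kPa: dP = 26.49 kPa


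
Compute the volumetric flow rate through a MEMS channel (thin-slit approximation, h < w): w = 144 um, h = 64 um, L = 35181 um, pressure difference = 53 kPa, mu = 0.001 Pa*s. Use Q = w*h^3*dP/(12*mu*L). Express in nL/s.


Step 1: Convert all dimensions to SI (meters).
w = 144e-6 m, h = 64e-6 m, L = 35181e-6 m, dP = 53e3 Pa
Step 2: Q = w * h^3 * dP / (12 * mu * L)
Q = 144e-6 * (64e-6)^3 * 53e3 / (12 * 0.001 * 35181e-6) = 4.73902345e-09 m^3/s
Step 3: Convert Q from m^3/s to nL/s (1 m^3 = 1e12 nL, so multiply by 1e12).
Q = 4739.023 nL/s


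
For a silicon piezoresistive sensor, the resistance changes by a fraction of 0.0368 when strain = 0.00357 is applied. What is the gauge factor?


Step 1: Identify values.
dR/R = 0.0368, strain = 0.00357
Step 2: GF = (dR/R) / strain = 0.0368 / 0.00357
GF = 10.3


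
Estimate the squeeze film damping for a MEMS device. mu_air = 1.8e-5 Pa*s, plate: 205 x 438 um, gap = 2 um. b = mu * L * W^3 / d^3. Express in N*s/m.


Step 1: Convert to SI.
L = 205e-6 m, W = 438e-6 m, d = 2e-6 m
Step 2: W^3 = (438e-6)^3 = 8.40e-11 m^3
Step 3: d^3 = (2e-6)^3 = 8.00e-18 m^3
Step 4: b = 1.8e-5 * 205e-6 * 8.40e-11 / 8.00e-18
b = 3.88e-02 N*s/m


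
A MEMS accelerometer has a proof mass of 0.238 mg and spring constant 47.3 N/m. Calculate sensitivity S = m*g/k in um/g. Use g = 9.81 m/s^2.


Step 1: Convert mass: m = 0.238 mg = 2.38e-07 kg
Step 2: S = m * g / k = 2.38e-07 * 9.81 / 47.3
Step 3: S = 4.94e-08 m/g
Step 4: Convert to um/g: S = 0.049 um/g


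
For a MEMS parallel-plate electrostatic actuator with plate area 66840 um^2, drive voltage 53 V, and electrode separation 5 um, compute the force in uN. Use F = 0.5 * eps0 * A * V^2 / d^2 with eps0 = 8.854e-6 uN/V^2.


Step 1: Identify parameters.
eps0 = 8.854e-6 uN/V^2, A = 66840 um^2, V = 53 V, d = 5 um
Step 2: Compute V^2 = 53^2 = 2809
Step 3: Compute d^2 = 5^2 = 25
Step 4: F = 0.5 * 8.854e-6 * 66840 * 2809 / 25
F = 33.247 uN


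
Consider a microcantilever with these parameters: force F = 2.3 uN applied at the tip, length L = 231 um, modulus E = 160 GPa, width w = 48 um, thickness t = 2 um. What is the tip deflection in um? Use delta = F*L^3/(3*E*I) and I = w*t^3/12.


Step 1: Calculate the second moment of area.
I = w * t^3 / 12 = 48 * 2^3 / 12 = 32.0 um^4
Step 2: Convert E to consistent units (1 GPa = 1000 uN/um^2).
E = 160 GPa = 160000 uN/um^2
Step 3: Calculate tip deflection.
delta = F * L^3 / (3 * E * I)
delta = 2.3 * 231^3 / (3 * 160000 * 32.0)
delta = 1.8457 um


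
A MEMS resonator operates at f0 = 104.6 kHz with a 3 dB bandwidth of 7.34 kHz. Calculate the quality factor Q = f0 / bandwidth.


Step 1: Q = f0 / bandwidth
Step 2: Q = 104.6 / 7.34
Q = 14.3


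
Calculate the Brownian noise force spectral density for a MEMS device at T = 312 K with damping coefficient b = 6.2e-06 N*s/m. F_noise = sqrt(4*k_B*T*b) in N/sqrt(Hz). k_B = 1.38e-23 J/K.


Step 1: Compute 4 * k_B * T * b
= 4 * 1.38e-23 * 312 * 6.2e-06
= 1.0678e-25 N^2/Hz
Step 2: F_noise = sqrt(1.0678e-25)
F_noise = 3.27e-13 N/sqrt(Hz)


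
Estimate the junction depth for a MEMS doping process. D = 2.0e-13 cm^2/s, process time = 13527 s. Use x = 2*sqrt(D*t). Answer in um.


Step 1: Compute D*t = 2.0e-13 * 13527 = 2.7054e-09 cm^2
Step 2: sqrt(D*t) = 5.2013e-05 cm
Step 3: x = 2 * 5.2013e-05 cm = 1.04026e-04 cm
Step 4: Convert to um (1 cm = 1e4 um): x = 1.04 um


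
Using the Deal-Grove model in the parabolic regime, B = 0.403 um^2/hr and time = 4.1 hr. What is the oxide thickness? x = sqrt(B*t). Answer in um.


Step 1: Compute B*t = 0.403 * 4.1 = 1.6523
Step 2: x = sqrt(1.6523)
x = 1.285 um


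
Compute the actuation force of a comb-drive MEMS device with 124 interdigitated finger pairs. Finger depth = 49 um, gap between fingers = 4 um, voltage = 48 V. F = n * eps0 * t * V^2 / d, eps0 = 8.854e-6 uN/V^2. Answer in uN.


Step 1: Parameters: n=124, eps0=8.854e-6 uN/V^2, t=49 um, V=48 V, d=4 um
Step 2: V^2 = 2304
Step 3: F = 124 * 8.854e-6 * 49 * 2304 / 4
F = 30.987 uN


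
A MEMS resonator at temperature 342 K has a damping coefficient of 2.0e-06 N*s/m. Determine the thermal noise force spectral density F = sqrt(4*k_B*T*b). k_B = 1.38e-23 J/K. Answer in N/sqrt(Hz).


Step 1: Compute 4 * k_B * T * b
= 4 * 1.38e-23 * 342 * 2.0e-06
= 3.7757e-26 N^2/Hz
Step 2: F_noise = sqrt(3.7757e-26)
F_noise = 1.94e-13 N/sqrt(Hz)


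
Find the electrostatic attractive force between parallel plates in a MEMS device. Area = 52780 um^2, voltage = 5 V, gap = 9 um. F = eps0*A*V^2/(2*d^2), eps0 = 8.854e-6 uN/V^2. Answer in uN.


Step 1: Identify parameters.
eps0 = 8.854e-6 uN/V^2, A = 52780 um^2, V = 5 V, d = 9 um
Step 2: Compute V^2 = 5^2 = 25
Step 3: Compute d^2 = 9^2 = 81
Step 4: F = 0.5 * 8.854e-6 * 52780 * 25 / 81
F = 0.072 uN


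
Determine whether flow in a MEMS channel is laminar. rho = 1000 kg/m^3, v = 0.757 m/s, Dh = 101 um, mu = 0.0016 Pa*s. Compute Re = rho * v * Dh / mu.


Step 1: Convert Dh to meters: Dh = 101e-6 m
Step 2: Re = rho * v * Dh / mu
Re = 1000 * 0.757 * 101e-6 / 0.0016
Re = 47.786
Since Re = 47.786 is below ~2300, the flow is laminar.


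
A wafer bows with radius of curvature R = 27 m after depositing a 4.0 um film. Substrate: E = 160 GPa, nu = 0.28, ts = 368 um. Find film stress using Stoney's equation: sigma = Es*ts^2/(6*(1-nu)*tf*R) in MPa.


Step 1: Compute numerator: Es * ts^2 = 160 * 368^2 = 21667840 (GPa*um^2)
Step 2: Compute denominator (R in um): 6*(1-nu)*tf*R = 6*0.72*4.0*27e6 = 466560000.0 (um^2)
Step 3: sigma (GPa) = 21667840 / 466560000.0 = 4.6442e-02 GPa
Step 4: Convert to MPa (x1000): sigma = 46.4 MPa


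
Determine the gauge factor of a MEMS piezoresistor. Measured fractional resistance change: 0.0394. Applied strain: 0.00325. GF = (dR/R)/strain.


Step 1: Identify values.
dR/R = 0.0394, strain = 0.00325
Step 2: GF = (dR/R) / strain = 0.0394 / 0.00325
GF = 12.1


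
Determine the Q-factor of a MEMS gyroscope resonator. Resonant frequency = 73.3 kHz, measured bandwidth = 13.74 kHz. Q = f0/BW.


Step 1: Q = f0 / bandwidth
Step 2: Q = 73.3 / 13.74
Q = 5.3


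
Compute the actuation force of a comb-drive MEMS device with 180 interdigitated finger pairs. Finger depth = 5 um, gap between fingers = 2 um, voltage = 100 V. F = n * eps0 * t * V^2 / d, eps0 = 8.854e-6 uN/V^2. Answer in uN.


Step 1: Parameters: n=180, eps0=8.854e-6 uN/V^2, t=5 um, V=100 V, d=2 um
Step 2: V^2 = 10000
Step 3: F = 180 * 8.854e-6 * 5 * 10000 / 2
F = 39.843 uN
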